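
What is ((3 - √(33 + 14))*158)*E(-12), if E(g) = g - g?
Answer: 0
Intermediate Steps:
E(g) = 0
((3 - √(33 + 14))*158)*E(-12) = ((3 - √(33 + 14))*158)*0 = ((3 - √47)*158)*0 = (474 - 158*√47)*0 = 0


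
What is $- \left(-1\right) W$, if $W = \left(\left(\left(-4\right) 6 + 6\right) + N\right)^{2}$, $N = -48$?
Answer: $4356$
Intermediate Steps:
$W = 4356$ ($W = \left(\left(\left(-4\right) 6 + 6\right) - 48\right)^{2} = \left(\left(-24 + 6\right) - 48\right)^{2} = \left(-18 - 48\right)^{2} = \left(-66\right)^{2} = 4356$)
$- \left(-1\right) W = - \left(-1\right) 4356 = \left(-1\right) \left(-4356\right) = 4356$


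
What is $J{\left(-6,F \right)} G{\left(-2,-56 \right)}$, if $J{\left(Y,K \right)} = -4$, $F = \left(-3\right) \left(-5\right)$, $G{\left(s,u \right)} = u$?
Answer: $224$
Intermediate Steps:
$F = 15$
$J{\left(-6,F \right)} G{\left(-2,-56 \right)} = \left(-4\right) \left(-56\right) = 224$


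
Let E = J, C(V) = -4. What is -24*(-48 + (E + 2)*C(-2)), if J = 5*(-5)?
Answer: -1056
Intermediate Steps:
J = -25
E = -25
-24*(-48 + (E + 2)*C(-2)) = -24*(-48 + (-25 + 2)*(-4)) = -24*(-48 - 23*(-4)) = -24*(-48 + 92) = -24*44 = -1056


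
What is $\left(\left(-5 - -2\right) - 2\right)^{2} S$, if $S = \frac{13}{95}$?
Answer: $\frac{65}{19} \approx 3.4211$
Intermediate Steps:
$S = \frac{13}{95}$ ($S = 13 \cdot \frac{1}{95} = \frac{13}{95} \approx 0.13684$)
$\left(\left(-5 - -2\right) - 2\right)^{2} S = \left(\left(-5 - -2\right) - 2\right)^{2} \cdot \frac{13}{95} = \left(\left(-5 + 2\right) - 2\right)^{2} \cdot \frac{13}{95} = \left(-3 - 2\right)^{2} \cdot \frac{13}{95} = \left(-5\right)^{2} \cdot \frac{13}{95} = 25 \cdot \frac{13}{95} = \frac{65}{19}$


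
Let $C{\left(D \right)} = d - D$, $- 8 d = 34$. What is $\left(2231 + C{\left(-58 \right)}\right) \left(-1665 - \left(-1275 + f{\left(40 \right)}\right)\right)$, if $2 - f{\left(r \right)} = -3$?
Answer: $- \frac{3609905}{4} \approx -9.0248 \cdot 10^{5}$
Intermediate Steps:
$d = - \frac{17}{4}$ ($d = \left(- \frac{1}{8}\right) 34 = - \frac{17}{4} \approx -4.25$)
$f{\left(r \right)} = 5$ ($f{\left(r \right)} = 2 - -3 = 2 + 3 = 5$)
$C{\left(D \right)} = - \frac{17}{4} - D$
$\left(2231 + C{\left(-58 \right)}\right) \left(-1665 - \left(-1275 + f{\left(40 \right)}\right)\right) = \left(2231 - - \frac{215}{4}\right) \left(-1665 + \left(1275 - 5\right)\right) = \left(2231 + \left(- \frac{17}{4} + 58\right)\right) \left(-1665 + \left(1275 - 5\right)\right) = \left(2231 + \frac{215}{4}\right) \left(-1665 + 1270\right) = \frac{9139}{4} \left(-395\right) = - \frac{3609905}{4}$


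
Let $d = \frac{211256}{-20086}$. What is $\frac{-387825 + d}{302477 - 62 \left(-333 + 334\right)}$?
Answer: $- \frac{3895032103}{3037153845} \approx -1.2825$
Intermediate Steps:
$d = - \frac{105628}{10043}$ ($d = 211256 \left(- \frac{1}{20086}\right) = - \frac{105628}{10043} \approx -10.518$)
$\frac{-387825 + d}{302477 - 62 \left(-333 + 334\right)} = \frac{-387825 - \frac{105628}{10043}}{302477 - 62 \left(-333 + 334\right)} = - \frac{3895032103}{10043 \left(302477 - 62\right)} = - \frac{3895032103}{10043 \cdot 302415} = \left(- \frac{3895032103}{10043}\right) \frac{1}{302415} = - \frac{3895032103}{3037153845}$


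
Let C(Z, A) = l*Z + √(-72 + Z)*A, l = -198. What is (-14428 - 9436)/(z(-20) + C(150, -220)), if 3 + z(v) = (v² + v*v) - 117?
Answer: 8656666/10479815 - 65626*√78/10479815 ≈ 0.77073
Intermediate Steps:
z(v) = -120 + 2*v² (z(v) = -3 + ((v² + v*v) - 117) = -3 + ((v² + v²) - 117) = -3 + (2*v² - 117) = -3 + (-117 + 2*v²) = -120 + 2*v²)
C(Z, A) = -198*Z + A*√(-72 + Z) (C(Z, A) = -198*Z + √(-72 + Z)*A = -198*Z + A*√(-72 + Z))
(-14428 - 9436)/(z(-20) + C(150, -220)) = (-14428 - 9436)/((-120 + 2*(-20)²) + (-198*150 - 220*√(-72 + 150))) = -23864/((-120 + 2*400) + (-29700 - 220*√78)) = -23864/((-120 + 800) + (-29700 - 220*√78)) = -23864/(680 + (-29700 - 220*√78)) = -23864/(-29020 - 220*√78)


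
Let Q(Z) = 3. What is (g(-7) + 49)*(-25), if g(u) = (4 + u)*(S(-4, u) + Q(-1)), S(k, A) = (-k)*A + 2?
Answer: -2950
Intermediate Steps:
S(k, A) = 2 - A*k (S(k, A) = -A*k + 2 = 2 - A*k)
g(u) = (4 + u)*(5 + 4*u) (g(u) = (4 + u)*((2 - 1*u*(-4)) + 3) = (4 + u)*((2 + 4*u) + 3) = (4 + u)*(5 + 4*u))
(g(-7) + 49)*(-25) = ((20 + 4*(-7)**2 + 21*(-7)) + 49)*(-25) = ((20 + 4*49 - 147) + 49)*(-25) = ((20 + 196 - 147) + 49)*(-25) = (69 + 49)*(-25) = 118*(-25) = -2950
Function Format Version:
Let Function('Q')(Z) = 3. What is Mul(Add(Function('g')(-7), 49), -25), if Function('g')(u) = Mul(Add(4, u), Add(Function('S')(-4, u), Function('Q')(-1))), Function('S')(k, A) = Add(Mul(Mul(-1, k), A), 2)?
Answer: -2950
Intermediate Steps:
Function('S')(k, A) = Add(2, Mul(-1, A, k)) (Function('S')(k, A) = Add(Mul(-1, A, k), 2) = Add(2, Mul(-1, A, k)))
Function('g')(u) = Mul(Add(4, u), Add(5, Mul(4, u))) (Function('g')(u) = Mul(Add(4, u), Add(Add(2, Mul(-1, u, -4)), 3)) = Mul(Add(4, u), Add(Add(2, Mul(4, u)), 3)) = Mul(Add(4, u), Add(5, Mul(4, u))))
Mul(Add(Function('g')(-7), 49), -25) = Mul(Add(Add(20, Mul(4, Pow(-7, 2)), Mul(21, -7)), 49), -25) = Mul(Add(Add(20, Mul(4, 49), -147), 49), -25) = Mul(Add(Add(20, 196, -147), 49), -25) = Mul(Add(69, 49), -25) = Mul(118, -25) = -2950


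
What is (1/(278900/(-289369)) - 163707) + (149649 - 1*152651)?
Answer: -46495429469/278900 ≈ -1.6671e+5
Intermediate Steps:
(1/(278900/(-289369)) - 163707) + (149649 - 1*152651) = (1/(278900*(-1/289369)) - 163707) + (149649 - 152651) = (1/(-278900/289369) - 163707) - 3002 = (-289369/278900 - 163707) - 3002 = -45658171669/278900 - 3002 = -46495429469/278900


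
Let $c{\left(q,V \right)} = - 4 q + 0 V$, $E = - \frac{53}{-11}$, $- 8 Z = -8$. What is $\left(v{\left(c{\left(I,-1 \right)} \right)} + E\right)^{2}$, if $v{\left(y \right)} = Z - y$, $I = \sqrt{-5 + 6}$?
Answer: $\frac{11664}{121} \approx 96.397$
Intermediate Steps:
$Z = 1$ ($Z = \left(- \frac{1}{8}\right) \left(-8\right) = 1$)
$E = \frac{53}{11}$ ($E = \left(-53\right) \left(- \frac{1}{11}\right) = \frac{53}{11} \approx 4.8182$)
$I = 1$ ($I = \sqrt{1} = 1$)
$c{\left(q,V \right)} = - 4 q$ ($c{\left(q,V \right)} = - 4 q + 0 = - 4 q$)
$v{\left(y \right)} = 1 - y$
$\left(v{\left(c{\left(I,-1 \right)} \right)} + E\right)^{2} = \left(\left(1 - \left(-4\right) 1\right) + \frac{53}{11}\right)^{2} = \left(\left(1 - -4\right) + \frac{53}{11}\right)^{2} = \left(\left(1 + 4\right) + \frac{53}{11}\right)^{2} = \left(5 + \frac{53}{11}\right)^{2} = \left(\frac{108}{11}\right)^{2} = \frac{11664}{121}$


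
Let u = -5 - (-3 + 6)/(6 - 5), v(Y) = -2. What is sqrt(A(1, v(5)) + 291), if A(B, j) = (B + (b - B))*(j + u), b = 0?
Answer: sqrt(291) ≈ 17.059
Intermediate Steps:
u = -8 (u = -5 - 3/1 = -5 - 3 = -8)
A(B, j) = 0 (A(B, j) = (B + (0 - B))*(j - 8) = (B - B)*(-8 + j) = 0*(-8 + j) = 0)
sqrt(A(1, v(5)) + 291) = sqrt(0 + 291) = sqrt(291)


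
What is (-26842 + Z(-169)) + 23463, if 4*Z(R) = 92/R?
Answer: -571074/169 ≈ -3379.1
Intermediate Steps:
Z(R) = 23/R (Z(R) = (92/R)/4 = 23/R)
(-26842 + Z(-169)) + 23463 = (-26842 + 23/(-169)) + 23463 = (-26842 + 23*(-1/169)) + 23463 = (-26842 - 23/169) + 23463 = -4536321/169 + 23463 = -571074/169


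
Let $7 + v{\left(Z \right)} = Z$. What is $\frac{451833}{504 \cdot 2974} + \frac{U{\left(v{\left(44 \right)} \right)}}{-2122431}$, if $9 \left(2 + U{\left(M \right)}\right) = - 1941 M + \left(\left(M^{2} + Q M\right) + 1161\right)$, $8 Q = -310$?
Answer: $\frac{970765480403}{3181303336176} \approx 0.30515$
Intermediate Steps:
$Q = - \frac{155}{4}$ ($Q = \frac{1}{8} \left(-310\right) = - \frac{155}{4} \approx -38.75$)
$v{\left(Z \right)} = -7 + Z$
$U{\left(M \right)} = 127 - \frac{7919 M}{36} + \frac{M^{2}}{9}$ ($U{\left(M \right)} = -2 + \frac{- 1941 M + \left(\left(M^{2} - \frac{155 M}{4}\right) + 1161\right)}{9} = -2 + \frac{- 1941 M + \left(1161 + M^{2} - \frac{155 M}{4}\right)}{9} = -2 + \frac{1161 + M^{2} - \frac{7919 M}{4}}{9} = -2 + \left(129 - \frac{7919 M}{36} + \frac{M^{2}}{9}\right) = 127 - \frac{7919 M}{36} + \frac{M^{2}}{9}$)
$\frac{451833}{504 \cdot 2974} + \frac{U{\left(v{\left(44 \right)} \right)}}{-2122431} = \frac{451833}{504 \cdot 2974} + \frac{127 - \frac{7919 \left(-7 + 44\right)}{36} + \frac{\left(-7 + 44\right)^{2}}{9}}{-2122431} = \frac{451833}{1498896} + \left(127 - \frac{293003}{36} + \frac{37^{2}}{9}\right) \left(- \frac{1}{2122431}\right) = 451833 \cdot \frac{1}{1498896} + \left(127 - \frac{293003}{36} + \frac{1}{9} \cdot 1369\right) \left(- \frac{1}{2122431}\right) = \frac{150611}{499632} + \left(127 - \frac{293003}{36} + \frac{1369}{9}\right) \left(- \frac{1}{2122431}\right) = \frac{150611}{499632} - - \frac{282955}{76407516} = \frac{150611}{499632} + \frac{282955}{76407516} = \frac{970765480403}{3181303336176}$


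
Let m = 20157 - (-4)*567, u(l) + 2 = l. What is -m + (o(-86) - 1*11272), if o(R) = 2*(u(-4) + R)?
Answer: -33881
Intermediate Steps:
u(l) = -2 + l
m = 22425 (m = 20157 - 1*(-2268) = 20157 + 2268 = 22425)
o(R) = -12 + 2*R (o(R) = 2*((-2 - 4) + R) = 2*(-6 + R) = -12 + 2*R)
-m + (o(-86) - 1*11272) = -1*22425 + ((-12 + 2*(-86)) - 1*11272) = -22425 + ((-12 - 172) - 11272) = -22425 + (-184 - 11272) = -22425 - 11456 = -33881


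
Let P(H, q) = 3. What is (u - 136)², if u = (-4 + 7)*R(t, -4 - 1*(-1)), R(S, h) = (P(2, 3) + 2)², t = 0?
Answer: 3721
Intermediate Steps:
R(S, h) = 25 (R(S, h) = (3 + 2)² = 5² = 25)
u = 75 (u = (-4 + 7)*25 = 3*25 = 75)
(u - 136)² = (75 - 136)² = (-61)² = 3721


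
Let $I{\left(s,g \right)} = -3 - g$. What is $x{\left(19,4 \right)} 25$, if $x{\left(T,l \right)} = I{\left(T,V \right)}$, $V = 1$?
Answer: $-100$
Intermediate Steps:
$x{\left(T,l \right)} = -4$ ($x{\left(T,l \right)} = -3 - 1 = -4$)
$x{\left(19,4 \right)} 25 = \left(-4\right) 25 = -100$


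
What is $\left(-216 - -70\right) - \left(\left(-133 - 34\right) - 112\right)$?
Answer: $133$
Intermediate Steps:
$\left(-216 - -70\right) - \left(\left(-133 - 34\right) - 112\right) = \left(-216 + 70\right) - \left(-167 - 112\right) = -146 - -279 = -146 + 279 = 133$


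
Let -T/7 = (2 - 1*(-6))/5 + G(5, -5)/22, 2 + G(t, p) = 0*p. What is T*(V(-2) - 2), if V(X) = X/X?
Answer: 581/55 ≈ 10.564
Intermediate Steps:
G(t, p) = -2 (G(t, p) = -2 + 0*p = -2 + 0 = -2)
T = -581/55 (T = -7*((2 - 1*(-6))/5 - 2/22) = -7*((2 + 6)*(⅕) - 2*1/22) = -7*(8*(⅕) - 1/11) = -7*(8/5 - 1/11) = -7*83/55 = -581/55 ≈ -10.564)
V(X) = 1
T*(V(-2) - 2) = -581*(1 - 2)/55 = -581/55*(-1) = 581/55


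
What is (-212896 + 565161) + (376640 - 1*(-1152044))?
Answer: 1880949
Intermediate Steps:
(-212896 + 565161) + (376640 - 1*(-1152044)) = 352265 + (376640 + 1152044) = 352265 + 1528684 = 1880949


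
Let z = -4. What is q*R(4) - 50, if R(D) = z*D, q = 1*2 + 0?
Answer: -82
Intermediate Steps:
q = 2 (q = 2 + 0 = 2)
R(D) = -4*D
q*R(4) - 50 = 2*(-4*4) - 50 = 2*(-16) - 50 = -32 - 50 = -82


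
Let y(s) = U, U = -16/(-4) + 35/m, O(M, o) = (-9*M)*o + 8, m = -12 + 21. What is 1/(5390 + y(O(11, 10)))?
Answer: 9/48581 ≈ 0.00018526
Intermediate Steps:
m = 9
O(M, o) = 8 - 9*M*o (O(M, o) = -9*M*o + 8 = 8 - 9*M*o)
U = 71/9 (U = -16/(-4) + 35/9 = -16*(-¼) + 35*(⅑) = 4 + 35/9 = 71/9 ≈ 7.8889)
y(s) = 71/9
1/(5390 + y(O(11, 10))) = 1/(5390 + 71/9) = 1/(48581/9) = 9/48581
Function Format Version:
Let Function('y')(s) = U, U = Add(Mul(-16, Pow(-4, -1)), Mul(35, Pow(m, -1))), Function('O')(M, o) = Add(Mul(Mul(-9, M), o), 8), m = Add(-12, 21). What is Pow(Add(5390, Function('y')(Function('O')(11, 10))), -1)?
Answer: Rational(9, 48581) ≈ 0.00018526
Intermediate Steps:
m = 9
Function('O')(M, o) = Add(8, Mul(-9, M, o)) (Function('O')(M, o) = Add(Mul(-9, M, o), 8) = Add(8, Mul(-9, M, o)))
U = Rational(71, 9) (U = Add(Mul(-16, Pow(-4, -1)), Mul(35, Pow(9, -1))) = Add(Mul(-16, Rational(-1, 4)), Mul(35, Rational(1, 9))) = Add(4, Rational(35, 9)) = Rational(71, 9) ≈ 7.8889)
Function('y')(s) = Rational(71, 9)
Pow(Add(5390, Function('y')(Function('O')(11, 10))), -1) = Pow(Add(5390, Rational(71, 9)), -1) = Pow(Rational(48581, 9), -1) = Rational(9, 48581)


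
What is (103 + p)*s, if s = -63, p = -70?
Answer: -2079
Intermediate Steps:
(103 + p)*s = (103 - 70)*(-63) = 33*(-63) = -2079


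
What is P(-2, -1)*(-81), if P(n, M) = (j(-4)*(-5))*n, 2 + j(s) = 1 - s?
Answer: -2430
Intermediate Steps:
j(s) = -1 - s (j(s) = -2 + (1 - s) = -1 - s)
P(n, M) = -15*n (P(n, M) = ((-1 - 1*(-4))*(-5))*n = ((-1 + 4)*(-5))*n = (3*(-5))*n = -15*n)
P(-2, -1)*(-81) = -15*(-2)*(-81) = 30*(-81) = -2430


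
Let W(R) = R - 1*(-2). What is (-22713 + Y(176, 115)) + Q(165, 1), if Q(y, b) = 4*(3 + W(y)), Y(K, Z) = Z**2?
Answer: -8808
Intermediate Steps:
W(R) = 2 + R (W(R) = R + 2 = 2 + R)
Q(y, b) = 20 + 4*y (Q(y, b) = 4*(3 + (2 + y)) = 4*(5 + y) = 20 + 4*y)
(-22713 + Y(176, 115)) + Q(165, 1) = (-22713 + 115**2) + (20 + 4*165) = (-22713 + 13225) + (20 + 660) = -9488 + 680 = -8808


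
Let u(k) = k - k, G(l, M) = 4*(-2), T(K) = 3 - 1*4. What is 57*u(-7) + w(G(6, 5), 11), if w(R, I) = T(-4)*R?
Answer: 8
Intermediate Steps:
T(K) = -1 (T(K) = 3 - 4 = -1)
G(l, M) = -8
u(k) = 0
w(R, I) = -R
57*u(-7) + w(G(6, 5), 11) = 57*0 - 1*(-8) = 0 + 8 = 8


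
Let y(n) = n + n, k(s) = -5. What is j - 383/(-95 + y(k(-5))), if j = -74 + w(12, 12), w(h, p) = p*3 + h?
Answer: -2347/105 ≈ -22.352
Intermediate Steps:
w(h, p) = h + 3*p (w(h, p) = 3*p + h = h + 3*p)
y(n) = 2*n
j = -26 (j = -74 + (12 + 3*12) = -74 + (12 + 36) = -74 + 48 = -26)
j - 383/(-95 + y(k(-5))) = -26 - 383/(-95 + 2*(-5)) = -26 - 383/(-95 - 10) = -26 - 383/(-105) = -26 - 383*(-1/105) = -26 + 383/105 = -2347/105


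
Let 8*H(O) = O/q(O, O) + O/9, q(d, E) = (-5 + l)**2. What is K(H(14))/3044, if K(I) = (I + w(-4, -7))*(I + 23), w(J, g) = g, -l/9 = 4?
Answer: -144504392459/2786923740816 ≈ -0.051851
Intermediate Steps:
l = -36 (l = -9*4 = -36)
q(d, E) = 1681 (q(d, E) = (-5 - 36)**2 = (-41)**2 = 1681)
H(O) = 845*O/60516 (H(O) = (O/1681 + O/9)/8 = (1690*O/15129)/8 = 845*O/60516)
K(I) = (-7 + I)*(23 + I) (K(I) = (I - 7)*(I + 23) = (-7 + I)*(23 + I))
K(H(14))/3044 = (-161 + ((845/60516)*14)**2 + 16*((845/60516)*14))/3044 = (-161 + (5915/30258)**2 + 16*(5915/30258))*(1/3044) = (-161 + 34987225/915546564 + 47320/15129)*(1/3044) = -144504392459/915546564*1/3044 = -144504392459/2786923740816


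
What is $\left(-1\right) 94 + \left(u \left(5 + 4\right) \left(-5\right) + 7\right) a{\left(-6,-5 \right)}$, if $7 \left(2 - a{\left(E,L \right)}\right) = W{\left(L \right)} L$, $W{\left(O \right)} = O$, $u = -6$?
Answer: $- \frac{3705}{7} \approx -529.29$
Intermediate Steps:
$a{\left(E,L \right)} = 2 - \frac{L^{2}}{7}$ ($a{\left(E,L \right)} = 2 - \frac{L L}{7} = 2 - \frac{L^{2}}{7}$)
$\left(-1\right) 94 + \left(u \left(5 + 4\right) \left(-5\right) + 7\right) a{\left(-6,-5 \right)} = \left(-1\right) 94 + \left(- 6 \left(5 + 4\right) \left(-5\right) + 7\right) \left(2 - \frac{\left(-5\right)^{2}}{7}\right) = -94 + \left(- 6 \cdot 9 \left(-5\right) + 7\right) \left(2 - \frac{25}{7}\right) = -94 + \left(\left(-6\right) \left(-45\right) + 7\right) \left(2 - \frac{25}{7}\right) = -94 + \left(270 + 7\right) \left(- \frac{11}{7}\right) = -94 + 277 \left(- \frac{11}{7}\right) = -94 - \frac{3047}{7} = - \frac{3705}{7}$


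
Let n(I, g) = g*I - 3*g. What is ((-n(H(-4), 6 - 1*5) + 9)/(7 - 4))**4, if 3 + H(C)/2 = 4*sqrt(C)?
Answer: -327152/81 - 8704*I/9 ≈ -4038.9 - 967.11*I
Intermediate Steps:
H(C) = -6 + 8*sqrt(C) (H(C) = -6 + 2*(4*sqrt(C)) = -6 + 8*sqrt(C))
n(I, g) = -3*g + I*g (n(I, g) = I*g - 3*g = -3*g + I*g)
((-n(H(-4), 6 - 1*5) + 9)/(7 - 4))**4 = ((-(6 - 1*5)*(-3 + (-6 + 8*sqrt(-4))) + 9)/(7 - 4))**4 = ((-(6 - 5)*(-3 + (-6 + 8*(2*I))) + 9)/3)**4 = ((-(-3 + (-6 + 16*I)) + 9)*(1/3))**4 = ((-(-9 + 16*I) + 9)*(1/3))**4 = (((9 - 16*I) + 9)*(1/3))**4 = ((18 - 16*I)*(1/3))**4 = (6 - 16*I/3)**4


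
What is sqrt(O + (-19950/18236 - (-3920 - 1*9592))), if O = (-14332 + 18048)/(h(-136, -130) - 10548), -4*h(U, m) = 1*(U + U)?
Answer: sqrt(481897696913461855)/5972290 ≈ 116.23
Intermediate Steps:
h(U, m) = -U/2 (h(U, m) = -(U + U)/4 = -2*U/4 = -U/2)
O = -929/2620 (O = (-14332 + 18048)/(-1/2*(-136) - 10548) = 3716/(68 - 10548) = 3716/(-10480) = 3716*(-1/10480) = -929/2620 ≈ -0.35458)
sqrt(O + (-19950/18236 - (-3920 - 1*9592))) = sqrt(-929/2620 + (-19950/18236 - (-3920 - 1*9592))) = sqrt(-929/2620 + (-19950*1/18236 - (-3920 - 9592))) = sqrt(-929/2620 + (-9975/9118 - 1*(-13512))) = sqrt(-929/2620 + (-9975/9118 + 13512)) = sqrt(-929/2620 + 123192441/9118) = sqrt(161377862399/11944580) = sqrt(481897696913461855)/5972290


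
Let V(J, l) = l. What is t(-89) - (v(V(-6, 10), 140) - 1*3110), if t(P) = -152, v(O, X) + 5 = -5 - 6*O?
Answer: 3028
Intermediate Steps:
v(O, X) = -10 - 6*O (v(O, X) = -5 + (-5 - 6*O) = -10 - 6*O)
t(-89) - (v(V(-6, 10), 140) - 1*3110) = -152 - ((-10 - 6*10) - 1*3110) = -152 - ((-10 - 60) - 3110) = -152 - (-70 - 3110) = -152 - 1*(-3180) = -152 + 3180 = 3028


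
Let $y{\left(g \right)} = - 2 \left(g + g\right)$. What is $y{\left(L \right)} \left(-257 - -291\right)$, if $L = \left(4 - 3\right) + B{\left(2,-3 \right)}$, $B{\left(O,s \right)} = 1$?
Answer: $-272$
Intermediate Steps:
$L = 2$ ($L = \left(4 - 3\right) + 1 = 1 + 1 = 2$)
$y{\left(g \right)} = - 4 g$ ($y{\left(g \right)} = - 2 \cdot 2 g = - 4 g$)
$y{\left(L \right)} \left(-257 - -291\right) = \left(-4\right) 2 \left(-257 - -291\right) = - 8 \left(-257 + 291\right) = \left(-8\right) 34 = -272$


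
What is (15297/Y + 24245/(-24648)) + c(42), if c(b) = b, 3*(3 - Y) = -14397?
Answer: 201220123/4552296 ≈ 44.202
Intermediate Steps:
Y = 4802 (Y = 3 - ⅓*(-14397) = 3 + 4799 = 4802)
(15297/Y + 24245/(-24648)) + c(42) = (15297/4802 + 24245/(-24648)) + 42 = (15297*(1/4802) + 24245*(-1/24648)) + 42 = (15297/4802 - 1865/1896) + 42 = 10023691/4552296 + 42 = 201220123/4552296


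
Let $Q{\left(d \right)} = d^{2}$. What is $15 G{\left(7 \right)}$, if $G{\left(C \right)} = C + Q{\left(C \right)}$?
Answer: $840$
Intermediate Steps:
$G{\left(C \right)} = C + C^{2}$
$15 G{\left(7 \right)} = 15 \cdot 7 \left(1 + 7\right) = 15 \cdot 7 \cdot 8 = 15 \cdot 56 = 840$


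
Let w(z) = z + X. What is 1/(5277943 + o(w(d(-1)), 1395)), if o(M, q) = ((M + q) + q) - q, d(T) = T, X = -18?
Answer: 1/5279319 ≈ 1.8942e-7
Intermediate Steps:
w(z) = -18 + z (w(z) = z - 18 = -18 + z)
o(M, q) = M + q (o(M, q) = (M + 2*q) - q = M + q)
1/(5277943 + o(w(d(-1)), 1395)) = 1/(5277943 + ((-18 - 1) + 1395)) = 1/(5277943 + (-19 + 1395)) = 1/(5277943 + 1376) = 1/5279319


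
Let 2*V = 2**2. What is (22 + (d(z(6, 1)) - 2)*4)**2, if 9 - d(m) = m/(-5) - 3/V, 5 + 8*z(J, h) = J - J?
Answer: 12321/4 ≈ 3080.3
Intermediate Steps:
z(J, h) = -5/8 (z(J, h) = -5/8 + (J - J)/8 = -5/8 + (1/8)*0 = -5/8 + 0 = -5/8)
V = 2 (V = (1/2)*2**2 = (1/2)*4 = 2)
d(m) = 21/2 + m/5 (d(m) = 9 - (m/(-5) - 3/2) = 9 - (m*(-1/5) - 3*1/2) = 9 - (-m/5 - 3/2) = 9 - (-3/2 - m/5) = 9 + (3/2 + m/5) = 21/2 + m/5)
(22 + (d(z(6, 1)) - 2)*4)**2 = (22 + ((21/2 + (1/5)*(-5/8)) - 2)*4)**2 = (22 + ((21/2 - 1/8) - 2)*4)**2 = (22 + (83/8 - 2)*4)**2 = (22 + (67/8)*4)**2 = (22 + 67/2)**2 = (111/2)**2 = 12321/4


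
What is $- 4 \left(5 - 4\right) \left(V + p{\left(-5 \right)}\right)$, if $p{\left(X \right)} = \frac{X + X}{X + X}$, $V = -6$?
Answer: $20$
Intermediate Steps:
$p{\left(X \right)} = 1$ ($p{\left(X \right)} = \frac{2 X}{2 X} = 2 X \frac{1}{2 X} = 1$)
$- 4 \left(5 - 4\right) \left(V + p{\left(-5 \right)}\right) = - 4 \left(5 - 4\right) \left(-6 + 1\right) = \left(-4\right) 1 \left(-5\right) = \left(-4\right) \left(-5\right) = 20$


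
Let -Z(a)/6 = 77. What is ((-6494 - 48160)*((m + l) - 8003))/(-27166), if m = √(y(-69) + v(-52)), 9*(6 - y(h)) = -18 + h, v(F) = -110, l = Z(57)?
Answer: -231323055/13583 + 9109*I*√849/13583 ≈ -17030.0 + 19.54*I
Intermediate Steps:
Z(a) = -462 (Z(a) = -6*77 = -462)
l = -462
y(h) = 8 - h/9 (y(h) = 6 - (-18 + h)/9 = 6 + (2 - h/9) = 8 - h/9)
m = I*√849/3 (m = √((8 - ⅑*(-69)) - 110) = √((8 + 23/3) - 110) = √(47/3 - 110) = √(-283/3) = I*√849/3 ≈ 9.7125*I)
((-6494 - 48160)*((m + l) - 8003))/(-27166) = ((-6494 - 48160)*((I*√849/3 - 462) - 8003))/(-27166) = -54654*((-462 + I*√849/3) - 8003)*(-1/27166) = -54654*(-8465 + I*√849/3)*(-1/27166) = (462646110 - 18218*I*√849)*(-1/27166) = -231323055/13583 + 9109*I*√849/13583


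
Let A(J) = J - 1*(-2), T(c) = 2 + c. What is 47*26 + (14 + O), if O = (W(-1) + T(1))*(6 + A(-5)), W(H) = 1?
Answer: 1248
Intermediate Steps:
A(J) = 2 + J (A(J) = J + 2 = 2 + J)
O = 12 (O = (1 + (2 + 1))*(6 + (2 - 5)) = (1 + 3)*(6 - 3) = 4*3 = 12)
47*26 + (14 + O) = 47*26 + (14 + 12) = 1222 + 26 = 1248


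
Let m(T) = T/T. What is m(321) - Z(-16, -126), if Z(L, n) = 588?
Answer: -587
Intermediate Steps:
m(T) = 1
m(321) - Z(-16, -126) = 1 - 1*588 = 1 - 588 = -587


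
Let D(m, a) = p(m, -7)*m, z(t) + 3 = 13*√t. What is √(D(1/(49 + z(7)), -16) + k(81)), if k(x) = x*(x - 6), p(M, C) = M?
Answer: √(6075 + (46 + 13*√7)⁻²) ≈ 77.942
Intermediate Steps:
z(t) = -3 + 13*√t
k(x) = x*(-6 + x)
D(m, a) = m² (D(m, a) = m*m = m²)
√(D(1/(49 + z(7)), -16) + k(81)) = √((1/(49 + (-3 + 13*√7)))² + 81*(-6 + 81)) = √((1/(46 + 13*√7))² + 81*75) = √((46 + 13*√7)⁻² + 6075) = √(6075 + (46 + 13*√7)⁻²)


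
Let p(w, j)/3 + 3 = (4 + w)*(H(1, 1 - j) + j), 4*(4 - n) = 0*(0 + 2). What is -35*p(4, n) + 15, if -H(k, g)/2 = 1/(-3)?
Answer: -3590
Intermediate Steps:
H(k, g) = ⅔ (H(k, g) = -2/(-3) = -2*(-⅓) = ⅔)
n = 4 (n = 4 - 0*(0 + 2) = 4 - 0*2 = 4 - ¼*0 = 4 + 0 = 4)
p(w, j) = -9 + 3*(4 + w)*(⅔ + j) (p(w, j) = -9 + 3*((4 + w)*(⅔ + j)) = -9 + 3*(4 + w)*(⅔ + j))
-35*p(4, n) + 15 = -35*(-1 + 2*4 + 12*4 + 3*4*4) + 15 = -35*(-1 + 8 + 48 + 48) + 15 = -35*103 + 15 = -3605 + 15 = -3590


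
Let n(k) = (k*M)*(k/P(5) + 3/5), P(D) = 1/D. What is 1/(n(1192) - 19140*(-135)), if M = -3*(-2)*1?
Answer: 5/226070556 ≈ 2.2117e-8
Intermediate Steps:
M = 6 (M = 6*1 = 6)
n(k) = 6*k*(⅗ + 5*k) (n(k) = (k*6)*(k/(1/5) + 3/5) = (6*k)*(k/(⅕) + 3*(⅕)) = (6*k)*(k*5 + ⅗) = (6*k)*(5*k + ⅗) = (6*k)*(⅗ + 5*k) = 6*k*(⅗ + 5*k))
1/(n(1192) - 19140*(-135)) = 1/((6/5)*1192*(3 + 25*1192) - 19140*(-135)) = 1/((6/5)*1192*(3 + 29800) + 2583900) = 1/((6/5)*1192*29803 + 2583900) = 1/(213151056/5 + 2583900) = 1/(226070556/5) = 5/226070556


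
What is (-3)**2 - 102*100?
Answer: -10191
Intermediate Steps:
(-3)**2 - 102*100 = 9 - 10200 = -10191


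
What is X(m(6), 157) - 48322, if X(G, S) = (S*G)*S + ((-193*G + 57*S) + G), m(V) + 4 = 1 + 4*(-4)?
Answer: -504056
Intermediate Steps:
m(V) = -19 (m(V) = -4 + (1 + 4*(-4)) = -4 + (1 - 16) = -4 - 15 = -19)
X(G, S) = -192*G + 57*S + G*S² (X(G, S) = (G*S)*S + (-192*G + 57*S) = G*S² + (-192*G + 57*S) = -192*G + 57*S + G*S²)
X(m(6), 157) - 48322 = (-192*(-19) + 57*157 - 19*157²) - 48322 = (3648 + 8949 - 19*24649) - 48322 = (3648 + 8949 - 468331) - 48322 = -455734 - 48322 = -504056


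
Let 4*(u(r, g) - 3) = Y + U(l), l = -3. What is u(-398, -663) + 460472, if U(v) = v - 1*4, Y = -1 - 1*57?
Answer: 1841835/4 ≈ 4.6046e+5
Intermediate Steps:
Y = -58 (Y = -1 - 57 = -58)
U(v) = -4 + v (U(v) = v - 4 = -4 + v)
u(r, g) = -53/4 (u(r, g) = 3 + (-58 + (-4 - 3))/4 = 3 + (-58 - 7)/4 = 3 + (¼)*(-65) = 3 - 65/4 = -53/4)
u(-398, -663) + 460472 = -53/4 + 460472 = 1841835/4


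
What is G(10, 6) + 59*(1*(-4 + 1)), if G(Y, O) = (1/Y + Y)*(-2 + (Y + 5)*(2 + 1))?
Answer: 2573/10 ≈ 257.30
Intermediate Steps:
G(Y, O) = (13 + 3*Y)*(Y + 1/Y) (G(Y, O) = (Y + 1/Y)*(-2 + (5 + Y)*3) = (Y + 1/Y)*(-2 + (15 + 3*Y)) = (Y + 1/Y)*(13 + 3*Y) = (13 + 3*Y)*(Y + 1/Y))
G(10, 6) + 59*(1*(-4 + 1)) = (3 + 3*10² + 13*10 + 13/10) + 59*(1*(-4 + 1)) = (3 + 3*100 + 130 + 13*(⅒)) + 59*(1*(-3)) = (3 + 300 + 130 + 13/10) + 59*(-3) = 4343/10 - 177 = 2573/10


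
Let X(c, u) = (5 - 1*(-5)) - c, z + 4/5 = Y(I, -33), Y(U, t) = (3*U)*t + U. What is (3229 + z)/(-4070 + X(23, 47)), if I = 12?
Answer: -10261/20415 ≈ -0.50262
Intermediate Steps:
Y(U, t) = U + 3*U*t (Y(U, t) = 3*U*t + U = U + 3*U*t)
z = -5884/5 (z = -⅘ + 12*(1 + 3*(-33)) = -⅘ + 12*(1 - 99) = -⅘ + 12*(-98) = -⅘ - 1176 = -5884/5 ≈ -1176.8)
X(c, u) = 10 - c (X(c, u) = (5 + 5) - c = 10 - c)
(3229 + z)/(-4070 + X(23, 47)) = (3229 - 5884/5)/(-4070 + (10 - 1*23)) = 10261/(5*(-4070 + (10 - 23))) = 10261/(5*(-4070 - 13)) = (10261/5)/(-4083) = (10261/5)*(-1/4083) = -10261/20415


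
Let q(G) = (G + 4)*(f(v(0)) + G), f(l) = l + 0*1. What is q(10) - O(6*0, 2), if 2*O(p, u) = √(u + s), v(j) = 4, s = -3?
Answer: 196 - I/2 ≈ 196.0 - 0.5*I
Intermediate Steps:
f(l) = l (f(l) = l + 0 = l)
O(p, u) = √(-3 + u)/2 (O(p, u) = √(u - 3)/2 = √(-3 + u)/2)
q(G) = (4 + G)² (q(G) = (G + 4)*(4 + G) = (4 + G)*(4 + G) = (4 + G)²)
q(10) - O(6*0, 2) = (16 + 10² + 8*10) - √(-3 + 2)/2 = (16 + 100 + 80) - √(-1)/2 = 196 - I/2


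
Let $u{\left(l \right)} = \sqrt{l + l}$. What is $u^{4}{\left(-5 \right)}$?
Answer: $100$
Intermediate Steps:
$u{\left(l \right)} = \sqrt{2} \sqrt{l}$ ($u{\left(l \right)} = \sqrt{2 l} = \sqrt{2} \sqrt{l}$)
$u^{4}{\left(-5 \right)} = \left(\sqrt{2} \sqrt{-5}\right)^{4} = \left(\sqrt{2} i \sqrt{5}\right)^{4} = \left(i \sqrt{10}\right)^{4} = 100$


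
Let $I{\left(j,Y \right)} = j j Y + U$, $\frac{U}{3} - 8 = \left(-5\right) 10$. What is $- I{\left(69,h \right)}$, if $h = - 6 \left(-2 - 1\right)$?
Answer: $-85572$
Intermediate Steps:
$U = -126$ ($U = 24 + 3 \left(\left(-5\right) 10\right) = 24 + 3 \left(-50\right) = 24 - 150 = -126$)
$h = 18$ ($h = \left(-6\right) \left(-3\right) = 18$)
$I{\left(j,Y \right)} = -126 + Y j^{2}$ ($I{\left(j,Y \right)} = j j Y - 126 = j^{2} Y - 126 = Y j^{2} - 126 = -126 + Y j^{2}$)
$- I{\left(69,h \right)} = - (-126 + 18 \cdot 69^{2}) = - (-126 + 18 \cdot 4761) = - (-126 + 85698) = \left(-1\right) 85572 = -85572$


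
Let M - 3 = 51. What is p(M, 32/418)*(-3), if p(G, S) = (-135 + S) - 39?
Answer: 109050/209 ≈ 521.77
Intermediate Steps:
M = 54 (M = 3 + 51 = 54)
p(G, S) = -174 + S
p(M, 32/418)*(-3) = (-174 + 32/418)*(-3) = (-174 + 32*(1/418))*(-3) = (-174 + 16/209)*(-3) = -36350/209*(-3) = 109050/209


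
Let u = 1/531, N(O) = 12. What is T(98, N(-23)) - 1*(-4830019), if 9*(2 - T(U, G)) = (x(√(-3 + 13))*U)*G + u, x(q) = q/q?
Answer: 23082045902/4779 ≈ 4.8299e+6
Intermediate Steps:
x(q) = 1
u = 1/531 ≈ 0.0018832
T(U, G) = 9557/4779 - G*U/9 (T(U, G) = 2 - ((1*U)*G + 1/531)/9 = 2 - (U*G + 1/531)/9 = 2 - (G*U + 1/531)/9 = 2 - (1/531 + G*U)/9 = 2 + (-1/4779 - G*U/9) = 9557/4779 - G*U/9)
T(98, N(-23)) - 1*(-4830019) = (9557/4779 - ⅑*12*98) - 1*(-4830019) = (9557/4779 - 392/3) + 4830019 = -614899/4779 + 4830019 = 23082045902/4779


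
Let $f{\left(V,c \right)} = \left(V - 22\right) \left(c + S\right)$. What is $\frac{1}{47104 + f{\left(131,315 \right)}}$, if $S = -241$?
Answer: $\frac{1}{55170} \approx 1.8126 \cdot 10^{-5}$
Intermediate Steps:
$f{\left(V,c \right)} = \left(-241 + c\right) \left(-22 + V\right)$ ($f{\left(V,c \right)} = \left(V - 22\right) \left(c - 241\right) = \left(-22 + V\right) \left(-241 + c\right) = \left(-241 + c\right) \left(-22 + V\right)$)
$\frac{1}{47104 + f{\left(131,315 \right)}} = \frac{1}{47104 + \left(5302 - 31571 - 6930 + 131 \cdot 315\right)} = \frac{1}{47104 + \left(5302 - 31571 - 6930 + 41265\right)} = \frac{1}{47104 + 8066} = \frac{1}{55170}$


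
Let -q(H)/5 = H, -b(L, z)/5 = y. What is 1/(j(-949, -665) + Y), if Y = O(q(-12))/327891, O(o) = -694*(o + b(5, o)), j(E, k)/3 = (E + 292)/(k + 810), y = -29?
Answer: -47544195/666902311 ≈ -0.071291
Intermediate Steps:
b(L, z) = 145 (b(L, z) = -5*(-29) = 145)
j(E, k) = 3*(292 + E)/(810 + k) (j(E, k) = 3*((E + 292)/(k + 810)) = 3*((292 + E)/(810 + k)) = 3*(292 + E)/(810 + k))
q(H) = -5*H
O(o) = -100630 - 694*o (O(o) = -694*(o + 145) = -694*(145 + o) = -100630 - 694*o)
Y = -142270/327891 (Y = (-100630 - (-3470)*(-12))/327891 = (-100630 - 694*60)*(1/327891) = (-100630 - 41640)*(1/327891) = -142270*1/327891 = -142270/327891 ≈ -0.43389)
1/(j(-949, -665) + Y) = 1/(3*(292 - 949)/(810 - 665) - 142270/327891) = 1/(3*(-657)/145 - 142270/327891) = 1/(3*(1/145)*(-657) - 142270/327891) = 1/(-1971/145 - 142270/327891) = 1/(-666902311/47544195) = -47544195/666902311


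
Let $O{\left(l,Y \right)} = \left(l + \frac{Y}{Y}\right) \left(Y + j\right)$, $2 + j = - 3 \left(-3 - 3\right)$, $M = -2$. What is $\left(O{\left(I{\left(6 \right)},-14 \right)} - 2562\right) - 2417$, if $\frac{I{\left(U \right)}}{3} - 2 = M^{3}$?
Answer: $-5013$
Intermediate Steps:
$j = 16$ ($j = -2 - 3 \left(-3 - 3\right) = -2 - -18 = -2 + 18 = 16$)
$I{\left(U \right)} = -18$ ($I{\left(U \right)} = 6 + 3 \left(-2\right)^{3} = 6 + 3 \left(-8\right) = 6 - 24 = -18$)
$O{\left(l,Y \right)} = \left(1 + l\right) \left(16 + Y\right)$ ($O{\left(l,Y \right)} = \left(l + \frac{Y}{Y}\right) \left(Y + 16\right) = \left(l + 1\right) \left(16 + Y\right) = \left(1 + l\right) \left(16 + Y\right)$)
$\left(O{\left(I{\left(6 \right)},-14 \right)} - 2562\right) - 2417 = \left(\left(16 - 14 + 16 \left(-18\right) - -252\right) - 2562\right) - 2417 = \left(\left(16 - 14 - 288 + 252\right) - 2562\right) - 2417 = \left(-34 - 2562\right) - 2417 = -2596 - 2417 = -5013$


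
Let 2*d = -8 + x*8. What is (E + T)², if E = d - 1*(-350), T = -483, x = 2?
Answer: 16641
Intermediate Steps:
d = 4 (d = (-8 + 2*8)/2 = (-8 + 16)/2 = (½)*8 = 4)
E = 354 (E = 4 - 1*(-350) = 4 + 350 = 354)
(E + T)² = (354 - 483)² = (-129)² = 16641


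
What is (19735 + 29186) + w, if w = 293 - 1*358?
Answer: 48856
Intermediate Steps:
w = -65 (w = 293 - 358 = -65)
(19735 + 29186) + w = (19735 + 29186) - 65 = 48921 - 65 = 48856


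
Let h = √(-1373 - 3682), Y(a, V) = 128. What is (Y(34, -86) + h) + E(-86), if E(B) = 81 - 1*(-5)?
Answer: 214 + I*√5055 ≈ 214.0 + 71.099*I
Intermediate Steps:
h = I*√5055 (h = √(-5055) = I*√5055 ≈ 71.099*I)
E(B) = 86 (E(B) = 81 + 5 = 86)
(Y(34, -86) + h) + E(-86) = (128 + I*√5055) + 86 = 214 + I*√5055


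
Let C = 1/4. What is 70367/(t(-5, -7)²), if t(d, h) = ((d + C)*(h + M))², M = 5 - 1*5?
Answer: 18013952/312900721 ≈ 0.057571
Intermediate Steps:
M = 0 (M = 5 - 5 = 0)
C = ¼ ≈ 0.25000
t(d, h) = h²*(¼ + d)² (t(d, h) = ((d + ¼)*(h + 0))² = ((¼ + d)*h)² = (h*(¼ + d))² = h²*(¼ + d)²)
70367/(t(-5, -7)²) = 70367/(((1/16)*(-7)²*(1 + 4*(-5))²)²) = 70367/(((1/16)*49*(1 - 20)²)²) = 70367/(((1/16)*49*(-19)²)²) = 70367/(((1/16)*49*361)²) = 70367/((17689/16)²) = 70367/(312900721/256) = 70367*(256/312900721) = 18013952/312900721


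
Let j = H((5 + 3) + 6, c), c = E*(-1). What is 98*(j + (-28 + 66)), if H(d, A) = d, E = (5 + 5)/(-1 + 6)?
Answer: 5096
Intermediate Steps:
E = 2 (E = 10/5 = 10*(⅕) = 2)
c = -2 (c = 2*(-1) = -2)
j = 14 (j = (5 + 3) + 6 = 8 + 6 = 14)
98*(j + (-28 + 66)) = 98*(14 + (-28 + 66)) = 98*(14 + 38) = 98*52 = 5096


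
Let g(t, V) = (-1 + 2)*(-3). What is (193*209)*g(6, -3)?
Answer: -121011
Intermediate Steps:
g(t, V) = -3 (g(t, V) = 1*(-3) = -3)
(193*209)*g(6, -3) = (193*209)*(-3) = 40337*(-3) = -121011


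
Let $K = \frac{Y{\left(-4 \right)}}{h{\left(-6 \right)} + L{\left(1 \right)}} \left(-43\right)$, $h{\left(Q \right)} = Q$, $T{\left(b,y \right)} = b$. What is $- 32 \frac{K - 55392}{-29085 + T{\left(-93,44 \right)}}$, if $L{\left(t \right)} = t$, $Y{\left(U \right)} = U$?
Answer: $- \frac{4434112}{72945} \approx -60.787$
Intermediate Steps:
$K = - \frac{172}{5}$ ($K = \frac{1}{-6 + 1} \left(-4\right) \left(-43\right) = \frac{1}{-5} \left(-4\right) \left(-43\right) = \left(- \frac{1}{5}\right) \left(-4\right) \left(-43\right) = \frac{4}{5} \left(-43\right) = - \frac{172}{5} \approx -34.4$)
$- 32 \frac{K - 55392}{-29085 + T{\left(-93,44 \right)}} = - 32 \frac{- \frac{172}{5} - 55392}{-29085 - 93} = - 32 \left(- \frac{277132}{5 \left(-29178\right)}\right) = - 32 \left(\left(- \frac{277132}{5}\right) \left(- \frac{1}{29178}\right)\right) = \left(-32\right) \frac{138566}{72945} = - \frac{4434112}{72945}$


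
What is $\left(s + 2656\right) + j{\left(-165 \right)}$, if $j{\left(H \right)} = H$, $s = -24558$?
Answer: $-22067$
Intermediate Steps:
$\left(s + 2656\right) + j{\left(-165 \right)} = \left(-24558 + 2656\right) - 165 = -21902 - 165 = -22067$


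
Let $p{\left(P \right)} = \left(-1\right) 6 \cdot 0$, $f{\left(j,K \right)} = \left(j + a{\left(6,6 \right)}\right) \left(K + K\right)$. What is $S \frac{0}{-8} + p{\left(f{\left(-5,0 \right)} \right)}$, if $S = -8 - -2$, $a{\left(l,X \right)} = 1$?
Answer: $0$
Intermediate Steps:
$S = -6$ ($S = -8 + 2 = -6$)
$f{\left(j,K \right)} = 2 K \left(1 + j\right)$ ($f{\left(j,K \right)} = \left(j + 1\right) \left(K + K\right) = \left(1 + j\right) 2 K = 2 K \left(1 + j\right)$)
$p{\left(P \right)} = 0$ ($p{\left(P \right)} = \left(-6\right) 0 = 0$)
$S \frac{0}{-8} + p{\left(f{\left(-5,0 \right)} \right)} = - 6 \frac{0}{-8} + 0 = - 6 \cdot 0 \left(- \frac{1}{8}\right) + 0 = \left(-6\right) 0 + 0 = 0 + 0 = 0$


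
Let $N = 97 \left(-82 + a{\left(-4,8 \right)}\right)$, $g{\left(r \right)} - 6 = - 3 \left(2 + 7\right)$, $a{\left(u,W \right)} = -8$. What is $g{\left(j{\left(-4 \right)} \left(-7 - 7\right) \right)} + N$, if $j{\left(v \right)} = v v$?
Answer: $-8751$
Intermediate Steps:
$j{\left(v \right)} = v^{2}$
$g{\left(r \right)} = -21$ ($g{\left(r \right)} = 6 - 3 \left(2 + 7\right) = 6 - 27 = -21$)
$N = -8730$ ($N = 97 \left(-82 - 8\right) = 97 \left(-90\right) = -8730$)
$g{\left(j{\left(-4 \right)} \left(-7 - 7\right) \right)} + N = -21 - 8730 = -8751$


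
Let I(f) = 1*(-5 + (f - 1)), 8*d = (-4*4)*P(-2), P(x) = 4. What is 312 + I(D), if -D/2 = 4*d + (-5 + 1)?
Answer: 378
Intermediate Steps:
d = -8 (d = (-4*4*4)/8 = (-16*4)/8 = (⅛)*(-64) = -8)
D = 72 (D = -2*(4*(-8) + (-5 + 1)) = -2*(-32 - 4) = -2*(-36) = 72)
I(f) = -6 + f (I(f) = 1*(-5 + (-1 + f)) = 1*(-6 + f) = -6 + f)
312 + I(D) = 312 + (-6 + 72) = 312 + 66 = 378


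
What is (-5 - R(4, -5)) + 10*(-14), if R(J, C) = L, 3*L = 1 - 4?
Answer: -144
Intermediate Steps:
L = -1 (L = (1 - 4)/3 = (⅓)*(-3) = -1)
R(J, C) = -1
(-5 - R(4, -5)) + 10*(-14) = (-5 - 1*(-1)) + 10*(-14) = (-5 + 1) - 140 = -4 - 140 = -144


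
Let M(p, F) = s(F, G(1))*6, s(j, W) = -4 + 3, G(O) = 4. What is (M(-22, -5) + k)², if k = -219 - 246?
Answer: 221841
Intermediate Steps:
k = -465
s(j, W) = -1
M(p, F) = -6 (M(p, F) = -1*6 = -6)
(M(-22, -5) + k)² = (-6 - 465)² = (-471)² = 221841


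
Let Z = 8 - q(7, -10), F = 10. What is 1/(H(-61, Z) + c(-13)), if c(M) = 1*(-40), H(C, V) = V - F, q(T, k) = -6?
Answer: -1/36 ≈ -0.027778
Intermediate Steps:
Z = 14 (Z = 8 - 1*(-6) = 8 + 6 = 14)
H(C, V) = -10 + V (H(C, V) = V - 1*10 = V - 10 = -10 + V)
c(M) = -40
1/(H(-61, Z) + c(-13)) = 1/((-10 + 14) - 40) = 1/(4 - 40) = 1/(-36) = -1/36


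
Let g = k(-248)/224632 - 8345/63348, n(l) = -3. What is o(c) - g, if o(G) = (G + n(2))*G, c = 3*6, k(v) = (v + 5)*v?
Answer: 480019211611/1778748492 ≈ 269.86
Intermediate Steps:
k(v) = v*(5 + v) (k(v) = (5 + v)*v = v*(5 + v))
c = 18
o(G) = G*(-3 + G) (o(G) = (G - 3)*G = (-3 + G)*G = G*(-3 + G))
g = 242881229/1778748492 (g = -248*(5 - 248)/224632 - 8345/63348 = -248*(-243)*(1/224632) - 8345*1/63348 = 60264*(1/224632) - 8345/63348 = 7533/28079 - 8345/63348 = 242881229/1778748492 ≈ 0.13655)
o(c) - g = 18*(-3 + 18) - 1*242881229/1778748492 = 18*15 - 242881229/1778748492 = 270 - 242881229/1778748492 = 480019211611/1778748492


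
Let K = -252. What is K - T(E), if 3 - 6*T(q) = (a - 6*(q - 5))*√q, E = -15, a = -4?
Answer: -505/2 + 58*I*√15/3 ≈ -252.5 + 74.878*I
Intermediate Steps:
T(q) = ½ - √q*(26 - 6*q)/6 (T(q) = ½ - (-4 - 6*(q - 5))*√q/6 = ½ - (-4 - 6*(-5 + q))*√q/6 = ½ - (-4 - (-30 + 6*q))*√q/6 = ½ - (-4 + (30 - 6*q))*√q/6 = ½ - (26 - 6*q)*√q/6 = ½ - √q*(26 - 6*q)/6)
K - T(E) = -252 - (½ + (-15)^(3/2) - 13*I*√15/3) = -252 - (½ - 15*I*√15 - 13*I*√15/3) = -252 - (½ - 58*I*√15/3) = -252 + (-½ + 58*I*√15/3) = -505/2 + 58*I*√15/3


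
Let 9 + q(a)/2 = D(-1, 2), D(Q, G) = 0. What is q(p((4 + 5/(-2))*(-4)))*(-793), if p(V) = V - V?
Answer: 14274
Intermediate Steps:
p(V) = 0
q(a) = -18 (q(a) = -18 + 2*0 = -18 + 0 = -18)
q(p((4 + 5/(-2))*(-4)))*(-793) = -18*(-793) = 14274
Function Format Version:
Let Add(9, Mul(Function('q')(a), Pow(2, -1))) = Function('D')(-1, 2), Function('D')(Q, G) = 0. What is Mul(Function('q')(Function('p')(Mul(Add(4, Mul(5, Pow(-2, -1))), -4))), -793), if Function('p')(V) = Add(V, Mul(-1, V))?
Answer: 14274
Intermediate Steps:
Function('p')(V) = 0
Function('q')(a) = -18 (Function('q')(a) = Add(-18, Mul(2, 0)) = Add(-18, 0) = -18)
Mul(Function('q')(Function('p')(Mul(Add(4, Mul(5, Pow(-2, -1))), -4))), -793) = Mul(-18, -793) = 14274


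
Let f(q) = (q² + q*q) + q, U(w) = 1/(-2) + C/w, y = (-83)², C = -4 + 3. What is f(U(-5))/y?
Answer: -3/172225 ≈ -1.7419e-5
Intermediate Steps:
C = -1
y = 6889
U(w) = -½ - 1/w (U(w) = 1/(-2) - 1/w = 1*(-½) - 1/w = -½ - 1/w)
f(q) = q + 2*q² (f(q) = (q² + q²) + q = 2*q² + q = q + 2*q²)
f(U(-5))/y = (((½)*(-2 - 1*(-5))/(-5))*(1 + 2*((½)*(-2 - 1*(-5))/(-5))))/6889 = (((½)*(-⅕)*(-2 + 5))*(1 + 2*((½)*(-⅕)*(-2 + 5))))*(1/6889) = (((½)*(-⅕)*3)*(1 + 2*((½)*(-⅕)*3)))*(1/6889) = -3*(1 + 2*(-3/10))/10*(1/6889) = -3*(1 - ⅗)/10*(1/6889) = -3/10*⅖*(1/6889) = -3/25*1/6889 = -3/172225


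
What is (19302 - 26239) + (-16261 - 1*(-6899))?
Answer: -16299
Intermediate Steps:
(19302 - 26239) + (-16261 - 1*(-6899)) = -6937 + (-16261 + 6899) = -6937 - 9362 = -16299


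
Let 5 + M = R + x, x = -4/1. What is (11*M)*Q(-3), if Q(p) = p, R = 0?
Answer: 297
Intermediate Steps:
x = -4 (x = -4*1 = -4)
M = -9 (M = -5 + (0 - 4) = -5 - 4 = -9)
(11*M)*Q(-3) = (11*(-9))*(-3) = -99*(-3) = 297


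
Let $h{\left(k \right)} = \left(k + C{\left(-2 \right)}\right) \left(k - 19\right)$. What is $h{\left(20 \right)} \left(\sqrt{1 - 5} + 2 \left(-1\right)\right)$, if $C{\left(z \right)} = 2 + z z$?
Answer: $-52 + 52 i \approx -52.0 + 52.0 i$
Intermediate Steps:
$C{\left(z \right)} = 2 + z^{2}$
$h{\left(k \right)} = \left(-19 + k\right) \left(6 + k\right)$ ($h{\left(k \right)} = \left(k + \left(2 + \left(-2\right)^{2}\right)\right) \left(k - 19\right) = \left(k + \left(2 + 4\right)\right) \left(-19 + k\right) = \left(k + 6\right) \left(-19 + k\right) = \left(6 + k\right) \left(-19 + k\right) = \left(-19 + k\right) \left(6 + k\right)$)
$h{\left(20 \right)} \left(\sqrt{1 - 5} + 2 \left(-1\right)\right) = \left(-114 + 20^{2} - 260\right) \left(\sqrt{1 - 5} + 2 \left(-1\right)\right) = \left(-114 + 400 - 260\right) \left(\sqrt{-4} - 2\right) = 26 \left(2 i - 2\right) = 26 \left(-2 + 2 i\right) = -52 + 52 i$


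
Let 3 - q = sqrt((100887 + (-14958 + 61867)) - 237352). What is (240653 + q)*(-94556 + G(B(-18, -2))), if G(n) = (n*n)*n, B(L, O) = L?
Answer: -24158974528 + 200776*I*sqrt(22389) ≈ -2.4159e+10 + 3.0042e+7*I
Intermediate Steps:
G(n) = n**3 (G(n) = n**2*n = n**3)
q = 3 - 2*I*sqrt(22389) (q = 3 - sqrt((100887 + (-14958 + 61867)) - 237352) = 3 - sqrt((100887 + 46909) - 237352) = 3 - sqrt(147796 - 237352) = 3 - sqrt(-89556) = 3 - 2*I*sqrt(22389) ≈ 3.0 - 299.26*I)
(240653 + q)*(-94556 + G(B(-18, -2))) = (240653 + (3 - 2*I*sqrt(22389)))*(-94556 + (-18)**3) = (240656 - 2*I*sqrt(22389))*(-94556 - 5832) = (240656 - 2*I*sqrt(22389))*(-100388) = -24158974528 + 200776*I*sqrt(22389)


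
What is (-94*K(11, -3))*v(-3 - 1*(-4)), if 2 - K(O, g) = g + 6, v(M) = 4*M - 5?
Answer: -94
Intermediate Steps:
v(M) = -5 + 4*M
K(O, g) = -4 - g (K(O, g) = 2 - (g + 6) = 2 - (6 + g) = 2 + (-6 - g) = -4 - g)
(-94*K(11, -3))*v(-3 - 1*(-4)) = (-94*(-4 - 1*(-3)))*(-5 + 4*(-3 - 1*(-4))) = (-94*(-4 + 3))*(-5 + 4*(-3 + 4)) = (-94*(-1))*(-5 + 4*1) = 94*(-5 + 4) = 94*(-1) = -94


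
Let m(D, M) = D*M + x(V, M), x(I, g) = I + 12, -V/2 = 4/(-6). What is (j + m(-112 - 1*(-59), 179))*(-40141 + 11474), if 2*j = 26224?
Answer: -312900305/3 ≈ -1.0430e+8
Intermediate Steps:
j = 13112 (j = (½)*26224 = 13112)
V = 4/3 (V = -8/(-6) = -8*(-1)/6 = -2*(-⅔) = 4/3 ≈ 1.3333)
x(I, g) = 12 + I
m(D, M) = 40/3 + D*M (m(D, M) = D*M + (12 + 4/3) = D*M + 40/3 = 40/3 + D*M)
(j + m(-112 - 1*(-59), 179))*(-40141 + 11474) = (13112 + (40/3 + (-112 - 1*(-59))*179))*(-40141 + 11474) = (13112 + (40/3 + (-112 + 59)*179))*(-28667) = (13112 + (40/3 - 53*179))*(-28667) = (13112 + (40/3 - 9487))*(-28667) = (13112 - 28421/3)*(-28667) = (10915/3)*(-28667) = -312900305/3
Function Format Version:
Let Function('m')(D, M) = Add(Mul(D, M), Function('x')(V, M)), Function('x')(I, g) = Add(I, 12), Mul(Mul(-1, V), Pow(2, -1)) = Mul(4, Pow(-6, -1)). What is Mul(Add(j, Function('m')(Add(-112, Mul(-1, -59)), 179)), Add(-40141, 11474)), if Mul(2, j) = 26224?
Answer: Rational(-312900305, 3) ≈ -1.0430e+8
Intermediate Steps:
j = 13112 (j = Mul(Rational(1, 2), 26224) = 13112)
V = Rational(4, 3) (V = Mul(-2, Mul(4, Pow(-6, -1))) = Mul(-2, Mul(4, Rational(-1, 6))) = Mul(-2, Rational(-2, 3)) = Rational(4, 3) ≈ 1.3333)
Function('x')(I, g) = Add(12, I)
Function('m')(D, M) = Add(Rational(40, 3), Mul(D, M)) (Function('m')(D, M) = Add(Mul(D, M), Add(12, Rational(4, 3))) = Add(Mul(D, M), Rational(40, 3)) = Add(Rational(40, 3), Mul(D, M)))
Mul(Add(j, Function('m')(Add(-112, Mul(-1, -59)), 179)), Add(-40141, 11474)) = Mul(Add(13112, Add(Rational(40, 3), Mul(Add(-112, Mul(-1, -59)), 179))), Add(-40141, 11474)) = Mul(Add(13112, Add(Rational(40, 3), Mul(Add(-112, 59), 179))), -28667) = Mul(Add(13112, Add(Rational(40, 3), Mul(-53, 179))), -28667) = Mul(Add(13112, Add(Rational(40, 3), -9487)), -28667) = Mul(Add(13112, Rational(-28421, 3)), -28667) = Mul(Rational(10915, 3), -28667) = Rational(-312900305, 3)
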